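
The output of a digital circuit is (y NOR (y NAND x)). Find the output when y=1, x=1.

Substituting: (1 NOR (1 NAND 1))
= 0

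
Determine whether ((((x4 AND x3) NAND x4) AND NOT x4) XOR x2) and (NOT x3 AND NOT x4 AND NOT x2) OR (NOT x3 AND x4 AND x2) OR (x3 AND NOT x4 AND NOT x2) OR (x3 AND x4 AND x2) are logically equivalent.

Yes, they are equivalent — the two output columns agree on all 8 assignments:
x3 | x4 | x2 | Expression 1 | Expression 2
------------------------------------------
0 | 0 | 0 | 1 | 1
0 | 0 | 1 | 0 | 0
0 | 1 | 0 | 0 | 0
0 | 1 | 1 | 1 | 1
1 | 0 | 0 | 1 | 1
1 | 0 | 1 | 0 | 0
1 | 1 | 0 | 0 | 0
1 | 1 | 1 | 1 | 1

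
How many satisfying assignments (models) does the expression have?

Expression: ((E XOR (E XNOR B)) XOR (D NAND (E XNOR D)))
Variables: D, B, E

Satisfying assignments: (0,1,0), (0,1,1), (1,0,1), (1,1,0)
Count: 4 out of 8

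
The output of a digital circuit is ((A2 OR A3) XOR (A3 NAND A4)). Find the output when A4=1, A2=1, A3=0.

Substituting: ((1 OR 0) XOR (0 NAND 1))
= 0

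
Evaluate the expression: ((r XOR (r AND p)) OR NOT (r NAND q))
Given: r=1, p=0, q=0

Substituting: ((1 XOR (1 AND 0)) OR NOT (1 NAND 0))
= 1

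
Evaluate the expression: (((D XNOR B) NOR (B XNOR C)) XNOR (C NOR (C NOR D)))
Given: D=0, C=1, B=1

Substituting: (((0 XNOR 1) NOR (1 XNOR 1)) XNOR (1 NOR (1 NOR 0)))
= 1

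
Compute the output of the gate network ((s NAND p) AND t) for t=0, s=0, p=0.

Substituting: ((0 NAND 0) AND 0)
= 0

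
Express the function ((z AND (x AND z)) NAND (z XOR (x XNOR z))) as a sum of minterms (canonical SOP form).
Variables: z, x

Σm(0, 1, 2, 3) = (NOT z AND NOT x) OR (NOT z AND x) OR (z AND NOT x) OR (z AND x)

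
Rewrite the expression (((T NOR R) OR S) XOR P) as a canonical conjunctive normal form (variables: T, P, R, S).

(T OR P OR NOT R OR S) AND (T OR NOT P OR R OR S) AND (T OR NOT P OR R OR NOT S) AND (T OR NOT P OR NOT R OR NOT S) AND (NOT T OR P OR R OR S) AND (NOT T OR P OR NOT R OR S) AND (NOT T OR NOT P OR R OR NOT S) AND (NOT T OR NOT P OR NOT R OR NOT S)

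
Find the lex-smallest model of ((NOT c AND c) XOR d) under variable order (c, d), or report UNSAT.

c=0, d=1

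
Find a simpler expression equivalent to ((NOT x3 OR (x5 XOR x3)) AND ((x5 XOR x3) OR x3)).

By distribution ((E OR v) AND (E OR NOT v) = E):
= (x5 XOR x3)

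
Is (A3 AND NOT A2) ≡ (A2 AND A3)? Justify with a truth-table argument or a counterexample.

No. Counterexample: with A2=0, A3=1, Expression 1 = 1 but Expression 2 = 0.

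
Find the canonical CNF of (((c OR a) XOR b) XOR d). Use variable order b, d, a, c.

(b OR d OR a OR c) AND (b OR NOT d OR a OR NOT c) AND (b OR NOT d OR NOT a OR c) AND (b OR NOT d OR NOT a OR NOT c) AND (NOT b OR d OR a OR NOT c) AND (NOT b OR d OR NOT a OR c) AND (NOT b OR d OR NOT a OR NOT c) AND (NOT b OR NOT d OR a OR c)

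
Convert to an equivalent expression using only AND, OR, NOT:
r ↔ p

(r AND p) OR (NOT r AND NOT p)
(Biconditional = both true or both false)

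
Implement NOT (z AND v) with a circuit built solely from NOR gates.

(((z NOR z) NOR (v NOR v)) NOR ((z NOR z) NOR (v NOR v)))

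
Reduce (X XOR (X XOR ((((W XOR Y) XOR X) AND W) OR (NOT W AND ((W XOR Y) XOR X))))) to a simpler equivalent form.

By XOR self-cancellation ((E XOR v) XOR v = E) then distribution ((E AND v) OR (E AND NOT v) = E):
= ((W XOR Y) XOR X)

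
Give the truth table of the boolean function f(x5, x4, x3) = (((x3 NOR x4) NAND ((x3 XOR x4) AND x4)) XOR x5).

x5 | x4 | x3 | Output
---------------------
0 | 0 | 0 | 1
0 | 0 | 1 | 1
0 | 1 | 0 | 1
0 | 1 | 1 | 1
1 | 0 | 0 | 0
1 | 0 | 1 | 0
1 | 1 | 0 | 0
1 | 1 | 1 | 0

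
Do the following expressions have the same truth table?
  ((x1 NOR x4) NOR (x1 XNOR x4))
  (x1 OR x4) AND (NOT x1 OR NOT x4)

Yes, they are equivalent — the two output columns agree on all 4 assignments:
x1 | x4 | Expression 1 | Expression 2
-------------------------------------
0 | 0 | 0 | 0
0 | 1 | 1 | 1
1 | 0 | 1 | 1
1 | 1 | 0 | 0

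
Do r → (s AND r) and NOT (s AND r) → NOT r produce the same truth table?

Yes, Contrapositive is always equivalent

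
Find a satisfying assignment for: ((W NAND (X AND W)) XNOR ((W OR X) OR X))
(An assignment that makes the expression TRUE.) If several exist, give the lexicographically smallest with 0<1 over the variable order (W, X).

W=0, X=1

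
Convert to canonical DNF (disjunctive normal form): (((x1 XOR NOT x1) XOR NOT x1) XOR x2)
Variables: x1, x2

(NOT x1 AND x2) OR (x1 AND NOT x2)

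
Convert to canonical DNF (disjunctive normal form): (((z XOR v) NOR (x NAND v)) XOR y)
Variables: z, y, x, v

(NOT z AND y AND NOT x AND NOT v) OR (NOT z AND y AND NOT x AND v) OR (NOT z AND y AND x AND NOT v) OR (NOT z AND y AND x AND v) OR (z AND NOT y AND x AND v) OR (z AND y AND NOT x AND NOT v) OR (z AND y AND NOT x AND v) OR (z AND y AND x AND NOT v)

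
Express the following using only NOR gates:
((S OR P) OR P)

((((S NOR P) NOR (S NOR P)) NOR P) NOR (((S NOR P) NOR (S NOR P)) NOR P))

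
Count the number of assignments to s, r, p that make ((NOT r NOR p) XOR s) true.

Satisfying assignments: (0,1,0), (1,0,0), (1,0,1), (1,1,1)
Count: 4 out of 8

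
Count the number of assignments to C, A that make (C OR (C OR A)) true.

Satisfying assignments: (0,1), (1,0), (1,1)
Count: 3 out of 4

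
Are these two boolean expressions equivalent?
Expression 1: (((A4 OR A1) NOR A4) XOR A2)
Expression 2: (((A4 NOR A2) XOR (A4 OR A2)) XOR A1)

No. Counterexample: with A1=0, A4=0, A2=1, Expression 1 = 0 but Expression 2 = 1.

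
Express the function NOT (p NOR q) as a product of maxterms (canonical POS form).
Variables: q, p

ΠM(0) = (q OR p)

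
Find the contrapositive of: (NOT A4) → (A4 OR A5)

Contrapositive: NOT (A4 OR A5) → A4
Note: A statement and its contrapositive are logically equivalent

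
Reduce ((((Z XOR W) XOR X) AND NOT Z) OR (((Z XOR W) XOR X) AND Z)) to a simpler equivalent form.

By distribution ((E AND v) OR (E AND NOT v) = E):
= ((Z XOR W) XOR X)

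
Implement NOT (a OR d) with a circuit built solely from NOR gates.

(((a NOR d) NOR (a NOR d)) NOR ((a NOR d) NOR (a NOR d)))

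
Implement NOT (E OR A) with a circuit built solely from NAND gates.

(((E NAND E) NAND (A NAND A)) NAND ((E NAND E) NAND (A NAND A)))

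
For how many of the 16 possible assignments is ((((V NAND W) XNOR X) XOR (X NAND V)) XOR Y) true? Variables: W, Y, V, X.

Satisfying assignments: (0,0,0,0), (0,0,1,0), (0,0,1,1), (0,1,0,1), (1,0,0,0), (1,1,0,1), (1,1,1,0), (1,1,1,1)
Count: 8 out of 16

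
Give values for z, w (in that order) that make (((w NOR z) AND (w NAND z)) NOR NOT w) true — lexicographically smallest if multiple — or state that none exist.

z=0, w=1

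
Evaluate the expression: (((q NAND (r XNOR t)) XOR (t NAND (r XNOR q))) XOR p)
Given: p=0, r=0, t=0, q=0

Substituting: (((0 NAND (0 XNOR 0)) XOR (0 NAND (0 XNOR 0))) XOR 0)
= 0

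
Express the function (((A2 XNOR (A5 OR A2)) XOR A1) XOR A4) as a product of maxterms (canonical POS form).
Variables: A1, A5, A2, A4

ΠM(1, 3, 4, 7, 8, 10, 13, 14) = (A1 OR A5 OR A2 OR NOT A4) AND (A1 OR A5 OR NOT A2 OR NOT A4) AND (A1 OR NOT A5 OR A2 OR A4) AND (A1 OR NOT A5 OR NOT A2 OR NOT A4) AND (NOT A1 OR A5 OR A2 OR A4) AND (NOT A1 OR A5 OR NOT A2 OR A4) AND (NOT A1 OR NOT A5 OR A2 OR NOT A4) AND (NOT A1 OR NOT A5 OR NOT A2 OR A4)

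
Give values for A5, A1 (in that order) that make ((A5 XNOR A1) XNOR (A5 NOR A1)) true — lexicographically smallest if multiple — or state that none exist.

A5=0, A1=0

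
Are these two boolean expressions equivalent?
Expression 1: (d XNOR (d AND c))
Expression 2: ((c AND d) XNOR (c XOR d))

No. Counterexample: with c=1, d=0, Expression 1 = 1 but Expression 2 = 0.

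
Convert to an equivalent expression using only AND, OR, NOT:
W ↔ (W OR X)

(W AND (W OR X)) OR (NOT W AND NOT (W OR X))
(Biconditional = both true or both false)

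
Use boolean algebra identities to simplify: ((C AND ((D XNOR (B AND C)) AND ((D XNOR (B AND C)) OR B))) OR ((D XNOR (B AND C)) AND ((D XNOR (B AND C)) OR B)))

By absorption (E OR (E AND v) = E) then absorption (E AND (E OR v) = E):
= (D XNOR (B AND C))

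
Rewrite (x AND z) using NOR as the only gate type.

((x NOR x) NOR (z NOR z))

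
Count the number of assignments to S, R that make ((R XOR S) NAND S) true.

Satisfying assignments: (0,0), (0,1), (1,1)
Count: 3 out of 4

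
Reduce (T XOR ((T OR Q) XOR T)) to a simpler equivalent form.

By XOR self-cancellation ((E XOR v) XOR v = E):
= (T OR Q)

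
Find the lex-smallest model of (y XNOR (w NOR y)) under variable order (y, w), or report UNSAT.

y=0, w=1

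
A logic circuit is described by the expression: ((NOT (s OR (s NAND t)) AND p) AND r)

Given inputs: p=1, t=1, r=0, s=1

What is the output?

Substituting: ((NOT (1 OR (1 NAND 1)) AND 1) AND 0)
= 0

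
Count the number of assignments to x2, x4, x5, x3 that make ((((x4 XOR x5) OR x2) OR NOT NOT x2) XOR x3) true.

Satisfying assignments: (0,0,0,1), (0,0,1,0), (0,1,0,0), (0,1,1,1), (1,0,0,0), (1,0,1,0), (1,1,0,0), (1,1,1,0)
Count: 8 out of 16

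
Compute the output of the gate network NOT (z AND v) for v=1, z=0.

Substituting: NOT (0 AND 1)
= 1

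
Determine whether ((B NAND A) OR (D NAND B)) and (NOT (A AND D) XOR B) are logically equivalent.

No. Counterexample: with A=0, B=1, D=0, Expression 1 = 1 but Expression 2 = 0.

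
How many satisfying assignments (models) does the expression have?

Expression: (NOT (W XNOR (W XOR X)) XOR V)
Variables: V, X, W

Satisfying assignments: (0,1,0), (0,1,1), (1,0,0), (1,0,1)
Count: 4 out of 8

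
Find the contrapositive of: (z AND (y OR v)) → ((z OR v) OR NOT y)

Contrapositive: NOT ((z OR v) OR NOT y) → NOT (z AND (y OR v))
Note: A statement and its contrapositive are logically equivalent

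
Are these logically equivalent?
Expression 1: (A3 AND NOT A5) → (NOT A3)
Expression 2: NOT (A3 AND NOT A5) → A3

No, Inverse is not equivalent to original (counterexample: A5=0, A2=0, A3=0)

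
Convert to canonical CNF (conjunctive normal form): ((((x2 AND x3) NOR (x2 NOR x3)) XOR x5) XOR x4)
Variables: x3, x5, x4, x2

(x3 OR x5 OR x4 OR x2) AND (x3 OR x5 OR NOT x4 OR NOT x2) AND (x3 OR NOT x5 OR x4 OR NOT x2) AND (x3 OR NOT x5 OR NOT x4 OR x2) AND (NOT x3 OR x5 OR x4 OR NOT x2) AND (NOT x3 OR x5 OR NOT x4 OR x2) AND (NOT x3 OR NOT x5 OR x4 OR x2) AND (NOT x3 OR NOT x5 OR NOT x4 OR NOT x2)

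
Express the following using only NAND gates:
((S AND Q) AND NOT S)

((((S NAND Q) NAND (S NAND Q)) NAND (S NAND S)) NAND (((S NAND Q) NAND (S NAND Q)) NAND (S NAND S)))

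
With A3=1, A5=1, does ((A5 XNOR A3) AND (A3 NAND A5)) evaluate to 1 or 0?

Substituting: ((1 XNOR 1) AND (1 NAND 1))
= 0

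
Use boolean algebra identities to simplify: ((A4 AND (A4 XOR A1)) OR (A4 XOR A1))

By absorption (E OR (E AND v) = E):
= (A4 XOR A1)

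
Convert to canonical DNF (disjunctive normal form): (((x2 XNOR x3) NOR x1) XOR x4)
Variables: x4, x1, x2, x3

(NOT x4 AND NOT x1 AND NOT x2 AND x3) OR (NOT x4 AND NOT x1 AND x2 AND NOT x3) OR (x4 AND NOT x1 AND NOT x2 AND NOT x3) OR (x4 AND NOT x1 AND x2 AND x3) OR (x4 AND x1 AND NOT x2 AND NOT x3) OR (x4 AND x1 AND NOT x2 AND x3) OR (x4 AND x1 AND x2 AND NOT x3) OR (x4 AND x1 AND x2 AND x3)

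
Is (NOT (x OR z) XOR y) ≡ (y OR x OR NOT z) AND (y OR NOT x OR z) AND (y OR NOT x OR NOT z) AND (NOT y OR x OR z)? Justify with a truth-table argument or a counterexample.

Yes, they are equivalent — the two output columns agree on all 8 assignments:
y | x | z | Expression 1 | Expression 2
---------------------------------------
0 | 0 | 0 | 1 | 1
0 | 0 | 1 | 0 | 0
0 | 1 | 0 | 0 | 0
0 | 1 | 1 | 0 | 0
1 | 0 | 0 | 0 | 0
1 | 0 | 1 | 1 | 1
1 | 1 | 0 | 1 | 1
1 | 1 | 1 | 1 | 1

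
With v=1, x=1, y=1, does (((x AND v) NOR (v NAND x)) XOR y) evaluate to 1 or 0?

Substituting: (((1 AND 1) NOR (1 NAND 1)) XOR 1)
= 1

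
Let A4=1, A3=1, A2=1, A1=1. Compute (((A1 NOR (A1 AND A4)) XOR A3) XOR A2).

Substituting: (((1 NOR (1 AND 1)) XOR 1) XOR 1)
= 0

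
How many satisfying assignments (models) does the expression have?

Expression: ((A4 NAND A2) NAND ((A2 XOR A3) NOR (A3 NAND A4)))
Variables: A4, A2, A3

Satisfying assignments: (0,0,0), (0,0,1), (0,1,0), (0,1,1), (1,0,0), (1,0,1), (1,1,0), (1,1,1)
Count: 8 out of 8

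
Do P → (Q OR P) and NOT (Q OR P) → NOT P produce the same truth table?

Yes, Contrapositive is always equivalent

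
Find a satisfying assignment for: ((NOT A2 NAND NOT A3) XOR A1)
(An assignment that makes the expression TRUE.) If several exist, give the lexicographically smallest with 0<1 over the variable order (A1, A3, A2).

A1=0, A3=0, A2=1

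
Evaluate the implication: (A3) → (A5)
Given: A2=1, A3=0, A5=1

Antecedent (A3) = 0; consequent (A5) = 1.
0 → 1 = 1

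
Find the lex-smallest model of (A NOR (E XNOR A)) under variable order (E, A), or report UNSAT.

E=1, A=0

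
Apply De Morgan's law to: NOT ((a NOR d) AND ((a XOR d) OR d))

NOT (a NOR d) OR NOT ((a XOR d) OR d)
De Morgan's: NOT(AND of terms) = OR of negations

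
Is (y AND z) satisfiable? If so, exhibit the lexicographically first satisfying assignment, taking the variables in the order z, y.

z=1, y=1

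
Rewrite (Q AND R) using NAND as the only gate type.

((Q NAND R) NAND (Q NAND R))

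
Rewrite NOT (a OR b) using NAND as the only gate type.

(((a NAND a) NAND (b NAND b)) NAND ((a NAND a) NAND (b NAND b)))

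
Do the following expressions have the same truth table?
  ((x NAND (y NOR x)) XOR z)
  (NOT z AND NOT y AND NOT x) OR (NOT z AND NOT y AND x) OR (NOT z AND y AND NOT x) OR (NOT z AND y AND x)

Yes, they are equivalent — the two output columns agree on all 8 assignments:
z | y | x | Expression 1 | Expression 2
---------------------------------------
0 | 0 | 0 | 1 | 1
0 | 0 | 1 | 1 | 1
0 | 1 | 0 | 1 | 1
0 | 1 | 1 | 1 | 1
1 | 0 | 0 | 0 | 0
1 | 0 | 1 | 0 | 0
1 | 1 | 0 | 0 | 0
1 | 1 | 1 | 0 | 0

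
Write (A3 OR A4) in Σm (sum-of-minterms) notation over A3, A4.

Σm(1, 2, 3) = (NOT A3 AND A4) OR (A3 AND NOT A4) OR (A3 AND A4)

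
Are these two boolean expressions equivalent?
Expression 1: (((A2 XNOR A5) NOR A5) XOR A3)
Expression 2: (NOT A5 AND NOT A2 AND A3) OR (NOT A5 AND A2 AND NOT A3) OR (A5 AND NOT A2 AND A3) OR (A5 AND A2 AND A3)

Yes, they are equivalent — the two output columns agree on all 8 assignments:
A5 | A2 | A3 | Expression 1 | Expression 2
------------------------------------------
0 | 0 | 0 | 0 | 0
0 | 0 | 1 | 1 | 1
0 | 1 | 0 | 1 | 1
0 | 1 | 1 | 0 | 0
1 | 0 | 0 | 0 | 0
1 | 0 | 1 | 1 | 1
1 | 1 | 0 | 0 | 0
1 | 1 | 1 | 1 | 1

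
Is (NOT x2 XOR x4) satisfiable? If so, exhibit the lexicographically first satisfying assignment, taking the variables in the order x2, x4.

x2=0, x4=0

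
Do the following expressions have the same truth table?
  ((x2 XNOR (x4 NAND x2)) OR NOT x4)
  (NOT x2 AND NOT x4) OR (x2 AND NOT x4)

Yes, they are equivalent — the two output columns agree on all 4 assignments:
x2 | x4 | Expression 1 | Expression 2
-------------------------------------
0 | 0 | 1 | 1
0 | 1 | 0 | 0
1 | 0 | 1 | 1
1 | 1 | 0 | 0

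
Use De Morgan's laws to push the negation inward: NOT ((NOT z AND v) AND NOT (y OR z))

NOT (NOT z AND v) OR (y OR z)
De Morgan's: NOT(AND of terms) = OR of negations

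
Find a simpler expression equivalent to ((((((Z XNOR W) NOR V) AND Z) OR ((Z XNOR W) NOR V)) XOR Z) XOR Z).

By XOR self-cancellation ((E XOR v) XOR v = E) then absorption (E OR (E AND v) = E):
= ((Z XNOR W) NOR V)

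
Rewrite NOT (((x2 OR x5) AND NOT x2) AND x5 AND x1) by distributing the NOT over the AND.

NOT ((x2 OR x5) AND NOT x2) OR NOT x5 OR NOT x1
De Morgan's: NOT(AND of terms) = OR of negations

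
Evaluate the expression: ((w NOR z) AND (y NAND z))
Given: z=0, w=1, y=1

Substituting: ((1 NOR 0) AND (1 NAND 0))
= 0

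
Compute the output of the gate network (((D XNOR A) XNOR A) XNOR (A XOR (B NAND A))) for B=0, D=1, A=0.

Substituting: (((1 XNOR 0) XNOR 0) XNOR (0 XOR (0 NAND 0)))
= 1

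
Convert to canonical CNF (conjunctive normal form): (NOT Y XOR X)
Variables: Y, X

(Y OR NOT X) AND (NOT Y OR X)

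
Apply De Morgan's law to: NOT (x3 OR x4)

NOT x3 AND NOT x4
De Morgan's: NOT(OR of terms) = AND of negations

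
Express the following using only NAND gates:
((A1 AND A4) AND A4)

((((A1 NAND A4) NAND (A1 NAND A4)) NAND A4) NAND (((A1 NAND A4) NAND (A1 NAND A4)) NAND A4))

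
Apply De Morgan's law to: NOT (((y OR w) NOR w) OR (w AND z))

NOT ((y OR w) NOR w) AND NOT (w AND z)
De Morgan's: NOT(OR of terms) = AND of negations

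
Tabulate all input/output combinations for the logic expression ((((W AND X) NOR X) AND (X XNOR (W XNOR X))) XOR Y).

Y | W | X | Output
------------------
0 | 0 | 0 | 0
0 | 0 | 1 | 0
0 | 1 | 0 | 1
0 | 1 | 1 | 0
1 | 0 | 0 | 1
1 | 0 | 1 | 1
1 | 1 | 0 | 0
1 | 1 | 1 | 1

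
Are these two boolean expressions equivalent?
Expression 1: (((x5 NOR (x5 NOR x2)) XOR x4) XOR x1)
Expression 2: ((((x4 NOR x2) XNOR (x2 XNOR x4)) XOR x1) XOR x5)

No. Counterexample: with x2=0, x4=0, x1=0, x5=0, Expression 1 = 0 but Expression 2 = 1.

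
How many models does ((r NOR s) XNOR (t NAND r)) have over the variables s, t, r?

Satisfying assignments: (0,0,0), (0,1,0), (0,1,1), (1,1,1)
Count: 4 out of 8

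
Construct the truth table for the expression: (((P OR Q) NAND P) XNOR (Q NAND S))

P | S | Q | Output
------------------
0 | 0 | 0 | 1
0 | 0 | 1 | 1
0 | 1 | 0 | 1
0 | 1 | 1 | 0
1 | 0 | 0 | 0
1 | 0 | 1 | 0
1 | 1 | 0 | 0
1 | 1 | 1 | 1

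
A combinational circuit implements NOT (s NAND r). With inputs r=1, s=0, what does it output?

Substituting: NOT (0 NAND 1)
= 0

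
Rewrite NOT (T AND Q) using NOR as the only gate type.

(((T NOR T) NOR (Q NOR Q)) NOR ((T NOR T) NOR (Q NOR Q)))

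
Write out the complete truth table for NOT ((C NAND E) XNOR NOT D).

E | D | C | Output
------------------
0 | 0 | 0 | 0
0 | 0 | 1 | 0
0 | 1 | 0 | 1
0 | 1 | 1 | 1
1 | 0 | 0 | 0
1 | 0 | 1 | 1
1 | 1 | 0 | 1
1 | 1 | 1 | 0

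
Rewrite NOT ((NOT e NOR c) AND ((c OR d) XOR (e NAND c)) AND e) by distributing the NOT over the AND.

NOT (NOT e NOR c) OR NOT ((c OR d) XOR (e NAND c)) OR NOT e
De Morgan's: NOT(AND of terms) = OR of negations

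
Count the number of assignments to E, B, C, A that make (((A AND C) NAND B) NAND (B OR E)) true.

Satisfying assignments: (0,0,0,0), (0,0,0,1), (0,0,1,0), (0,0,1,1), (0,1,1,1), (1,1,1,1)
Count: 6 out of 16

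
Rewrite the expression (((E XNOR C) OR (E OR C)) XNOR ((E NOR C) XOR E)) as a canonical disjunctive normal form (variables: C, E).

(NOT C AND NOT E) OR (NOT C AND E) OR (C AND E)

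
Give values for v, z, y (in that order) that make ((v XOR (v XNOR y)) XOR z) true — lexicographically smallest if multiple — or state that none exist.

v=0, z=0, y=0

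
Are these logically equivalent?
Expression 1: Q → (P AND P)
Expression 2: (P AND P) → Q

No, Converse is not equivalent to original (counterexample: Q=0, P=1)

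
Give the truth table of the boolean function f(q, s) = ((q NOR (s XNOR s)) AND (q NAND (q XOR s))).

q | s | Output
--------------
0 | 0 | 0
0 | 1 | 0
1 | 0 | 0
1 | 1 | 0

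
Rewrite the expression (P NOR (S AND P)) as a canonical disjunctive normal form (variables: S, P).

(NOT S AND NOT P) OR (S AND NOT P)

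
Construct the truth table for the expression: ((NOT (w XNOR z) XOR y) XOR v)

y | v | w | z | Output
----------------------
0 | 0 | 0 | 0 | 0
0 | 0 | 0 | 1 | 1
0 | 0 | 1 | 0 | 1
0 | 0 | 1 | 1 | 0
0 | 1 | 0 | 0 | 1
0 | 1 | 0 | 1 | 0
0 | 1 | 1 | 0 | 0
0 | 1 | 1 | 1 | 1
1 | 0 | 0 | 0 | 1
1 | 0 | 0 | 1 | 0
1 | 0 | 1 | 0 | 0
1 | 0 | 1 | 1 | 1
1 | 1 | 0 | 0 | 0
1 | 1 | 0 | 1 | 1
1 | 1 | 1 | 0 | 1
1 | 1 | 1 | 1 | 0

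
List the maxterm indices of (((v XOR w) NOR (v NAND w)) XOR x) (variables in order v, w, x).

ΠM(0, 2, 4, 7) = (v OR w OR x) AND (v OR NOT w OR x) AND (NOT v OR w OR x) AND (NOT v OR NOT w OR NOT x)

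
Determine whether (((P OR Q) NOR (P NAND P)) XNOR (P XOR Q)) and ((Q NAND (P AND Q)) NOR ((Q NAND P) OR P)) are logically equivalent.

No. Counterexample: with P=0, Q=0, Expression 1 = 1 but Expression 2 = 0.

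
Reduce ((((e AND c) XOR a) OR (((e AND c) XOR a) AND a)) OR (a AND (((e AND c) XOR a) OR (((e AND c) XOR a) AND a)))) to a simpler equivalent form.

By absorption (E OR (E AND v) = E) then absorption (E OR (E AND v) = E):
= ((e AND c) XOR a)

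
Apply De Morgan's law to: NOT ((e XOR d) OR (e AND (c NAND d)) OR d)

NOT (e XOR d) AND NOT (e AND (c NAND d)) AND NOT d
De Morgan's: NOT(OR of terms) = AND of negations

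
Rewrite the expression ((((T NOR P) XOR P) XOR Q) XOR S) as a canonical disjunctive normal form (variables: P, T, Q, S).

(NOT P AND NOT T AND NOT Q AND NOT S) OR (NOT P AND NOT T AND Q AND S) OR (NOT P AND T AND NOT Q AND S) OR (NOT P AND T AND Q AND NOT S) OR (P AND NOT T AND NOT Q AND NOT S) OR (P AND NOT T AND Q AND S) OR (P AND T AND NOT Q AND NOT S) OR (P AND T AND Q AND S)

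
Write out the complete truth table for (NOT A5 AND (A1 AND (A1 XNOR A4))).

A5 | A4 | A1 | Output
---------------------
0 | 0 | 0 | 0
0 | 0 | 1 | 0
0 | 1 | 0 | 0
0 | 1 | 1 | 1
1 | 0 | 0 | 0
1 | 0 | 1 | 0
1 | 1 | 0 | 0
1 | 1 | 1 | 0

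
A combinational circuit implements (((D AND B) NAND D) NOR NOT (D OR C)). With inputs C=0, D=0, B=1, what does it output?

Substituting: (((0 AND 1) NAND 0) NOR NOT (0 OR 0))
= 0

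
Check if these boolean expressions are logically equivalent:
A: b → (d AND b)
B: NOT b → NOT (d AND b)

No, Inverse is not equivalent to original (counterexample: b=1, d=0, c=0)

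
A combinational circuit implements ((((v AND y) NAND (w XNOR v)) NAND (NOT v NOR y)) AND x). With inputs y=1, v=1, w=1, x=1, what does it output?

Substituting: ((((1 AND 1) NAND (1 XNOR 1)) NAND (NOT 1 NOR 1)) AND 1)
= 1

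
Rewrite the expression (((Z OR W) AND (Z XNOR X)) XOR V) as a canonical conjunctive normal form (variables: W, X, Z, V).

(W OR X OR Z OR V) AND (W OR X OR NOT Z OR V) AND (W OR NOT X OR Z OR V) AND (W OR NOT X OR NOT Z OR NOT V) AND (NOT W OR X OR Z OR NOT V) AND (NOT W OR X OR NOT Z OR V) AND (NOT W OR NOT X OR Z OR V) AND (NOT W OR NOT X OR NOT Z OR NOT V)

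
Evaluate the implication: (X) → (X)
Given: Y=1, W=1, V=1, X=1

Antecedent (X) = 1; consequent (X) = 1.
1 → 1 = 1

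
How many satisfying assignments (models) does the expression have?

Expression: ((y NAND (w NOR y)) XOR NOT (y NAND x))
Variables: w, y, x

Satisfying assignments: (0,0,0), (0,0,1), (0,1,0), (1,0,0), (1,0,1), (1,1,0)
Count: 6 out of 8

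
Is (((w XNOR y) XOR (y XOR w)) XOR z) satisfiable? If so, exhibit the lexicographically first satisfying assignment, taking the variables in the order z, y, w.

z=0, y=0, w=0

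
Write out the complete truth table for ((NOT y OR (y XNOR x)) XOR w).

x | w | y | Output
------------------
0 | 0 | 0 | 1
0 | 0 | 1 | 0
0 | 1 | 0 | 0
0 | 1 | 1 | 1
1 | 0 | 0 | 1
1 | 0 | 1 | 1
1 | 1 | 0 | 0
1 | 1 | 1 | 0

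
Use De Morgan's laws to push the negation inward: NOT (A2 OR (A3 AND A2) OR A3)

NOT A2 AND NOT (A3 AND A2) AND NOT A3
De Morgan's: NOT(OR of terms) = AND of negations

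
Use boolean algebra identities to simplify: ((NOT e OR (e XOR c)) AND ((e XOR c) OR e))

By distribution ((E OR v) AND (E OR NOT v) = E):
= (e XOR c)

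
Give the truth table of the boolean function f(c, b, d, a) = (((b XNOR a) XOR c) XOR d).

c | b | d | a | Output
----------------------
0 | 0 | 0 | 0 | 1
0 | 0 | 0 | 1 | 0
0 | 0 | 1 | 0 | 0
0 | 0 | 1 | 1 | 1
0 | 1 | 0 | 0 | 0
0 | 1 | 0 | 1 | 1
0 | 1 | 1 | 0 | 1
0 | 1 | 1 | 1 | 0
1 | 0 | 0 | 0 | 0
1 | 0 | 0 | 1 | 1
1 | 0 | 1 | 0 | 1
1 | 0 | 1 | 1 | 0
1 | 1 | 0 | 0 | 1
1 | 1 | 0 | 1 | 0
1 | 1 | 1 | 0 | 0
1 | 1 | 1 | 1 | 1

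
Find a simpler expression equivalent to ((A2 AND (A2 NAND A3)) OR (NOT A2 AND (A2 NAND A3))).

By distribution ((E AND v) OR (E AND NOT v) = E):
= (A2 NAND A3)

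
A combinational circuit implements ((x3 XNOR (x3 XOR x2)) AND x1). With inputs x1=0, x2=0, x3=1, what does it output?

Substituting: ((1 XNOR (1 XOR 0)) AND 0)
= 0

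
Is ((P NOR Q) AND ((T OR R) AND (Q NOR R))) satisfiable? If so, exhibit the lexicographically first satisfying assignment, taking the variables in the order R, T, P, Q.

R=0, T=1, P=0, Q=0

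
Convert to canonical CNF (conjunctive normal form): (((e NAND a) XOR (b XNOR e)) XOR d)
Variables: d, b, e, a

(d OR b OR e OR a) AND (d OR b OR e OR NOT a) AND (d OR b OR NOT e OR NOT a) AND (d OR NOT b OR NOT e OR a) AND (NOT d OR b OR NOT e OR a) AND (NOT d OR NOT b OR e OR a) AND (NOT d OR NOT b OR e OR NOT a) AND (NOT d OR NOT b OR NOT e OR NOT a)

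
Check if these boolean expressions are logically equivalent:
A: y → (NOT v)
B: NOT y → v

No, Inverse is not equivalent to original (counterexample: v=0, y=0)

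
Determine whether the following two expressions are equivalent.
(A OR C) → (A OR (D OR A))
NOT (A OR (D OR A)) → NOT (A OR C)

Yes, Contrapositive is always equivalent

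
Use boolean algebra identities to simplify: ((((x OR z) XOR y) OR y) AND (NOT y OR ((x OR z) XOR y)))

By distribution ((E OR v) AND (E OR NOT v) = E):
= ((x OR z) XOR y)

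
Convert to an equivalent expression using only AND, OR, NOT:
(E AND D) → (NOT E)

NOT (E AND D) OR (NOT E)
(Implication elimination: A → B = NOT A OR B)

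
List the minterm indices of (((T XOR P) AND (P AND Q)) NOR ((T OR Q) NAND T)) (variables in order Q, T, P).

Σm(2, 3, 6, 7) = (NOT Q AND T AND NOT P) OR (NOT Q AND T AND P) OR (Q AND T AND NOT P) OR (Q AND T AND P)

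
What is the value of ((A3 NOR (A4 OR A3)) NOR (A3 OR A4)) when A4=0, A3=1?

Substituting: ((1 NOR (0 OR 1)) NOR (1 OR 0))
= 0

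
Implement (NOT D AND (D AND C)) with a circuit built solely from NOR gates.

(((D NOR D) NOR (D NOR D)) NOR (((D NOR D) NOR (C NOR C)) NOR ((D NOR D) NOR (C NOR C))))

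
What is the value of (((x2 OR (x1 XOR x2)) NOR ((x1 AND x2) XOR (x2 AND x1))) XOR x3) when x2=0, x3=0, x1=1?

Substituting: (((0 OR (1 XOR 0)) NOR ((1 AND 0) XOR (0 AND 1))) XOR 0)
= 0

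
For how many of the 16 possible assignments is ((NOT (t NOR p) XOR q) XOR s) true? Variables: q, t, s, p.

Satisfying assignments: (0,0,0,1), (0,0,1,0), (0,1,0,0), (0,1,0,1), (1,0,0,0), (1,0,1,1), (1,1,1,0), (1,1,1,1)
Count: 8 out of 16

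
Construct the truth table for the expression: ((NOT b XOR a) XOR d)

a | b | d | Output
------------------
0 | 0 | 0 | 1
0 | 0 | 1 | 0
0 | 1 | 0 | 0
0 | 1 | 1 | 1
1 | 0 | 0 | 0
1 | 0 | 1 | 1
1 | 1 | 0 | 1
1 | 1 | 1 | 0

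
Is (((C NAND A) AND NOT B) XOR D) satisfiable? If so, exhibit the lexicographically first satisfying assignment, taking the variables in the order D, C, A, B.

D=0, C=0, A=0, B=0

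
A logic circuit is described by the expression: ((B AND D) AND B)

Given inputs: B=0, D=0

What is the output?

Substituting: ((0 AND 0) AND 0)
= 0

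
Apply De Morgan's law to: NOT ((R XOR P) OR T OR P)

NOT (R XOR P) AND NOT T AND NOT P
De Morgan's: NOT(OR of terms) = AND of negations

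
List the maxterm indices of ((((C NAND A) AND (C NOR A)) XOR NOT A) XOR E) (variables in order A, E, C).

ΠM(0, 3, 4, 5) = (A OR E OR C) AND (A OR NOT E OR NOT C) AND (NOT A OR E OR C) AND (NOT A OR E OR NOT C)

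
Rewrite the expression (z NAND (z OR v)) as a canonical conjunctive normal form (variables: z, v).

(NOT z OR v) AND (NOT z OR NOT v)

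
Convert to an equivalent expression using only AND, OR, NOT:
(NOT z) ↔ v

((NOT z) AND v) OR (z AND NOT v)
(Biconditional = both true or both false)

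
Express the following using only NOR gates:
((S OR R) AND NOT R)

((((S NOR R) NOR (S NOR R)) NOR ((S NOR R) NOR (S NOR R))) NOR ((R NOR R) NOR (R NOR R)))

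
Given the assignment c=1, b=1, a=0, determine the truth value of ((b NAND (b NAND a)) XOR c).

Substituting: ((1 NAND (1 NAND 0)) XOR 1)
= 1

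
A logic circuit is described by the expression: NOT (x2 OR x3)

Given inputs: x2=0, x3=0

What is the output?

Substituting: NOT (0 OR 0)
= 1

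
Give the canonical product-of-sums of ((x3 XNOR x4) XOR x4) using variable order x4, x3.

ΠM(1, 3) = (x4 OR NOT x3) AND (NOT x4 OR NOT x3)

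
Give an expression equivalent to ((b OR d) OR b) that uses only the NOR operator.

((((b NOR d) NOR (b NOR d)) NOR b) NOR (((b NOR d) NOR (b NOR d)) NOR b))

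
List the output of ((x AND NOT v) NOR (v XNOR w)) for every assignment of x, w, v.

x | w | v | Output
------------------
0 | 0 | 0 | 0
0 | 0 | 1 | 1
0 | 1 | 0 | 1
0 | 1 | 1 | 0
1 | 0 | 0 | 0
1 | 0 | 1 | 1
1 | 1 | 0 | 0
1 | 1 | 1 | 0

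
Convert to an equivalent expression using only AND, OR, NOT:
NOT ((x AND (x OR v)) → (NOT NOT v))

(x AND (x OR v)) AND NOT v
(Negated implication: NOT(A → B) = A AND NOT B)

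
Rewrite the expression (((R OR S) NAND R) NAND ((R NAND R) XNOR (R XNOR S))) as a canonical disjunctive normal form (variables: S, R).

(NOT S AND R) OR (S AND NOT R) OR (S AND R)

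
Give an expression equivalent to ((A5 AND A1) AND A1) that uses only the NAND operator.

((((A5 NAND A1) NAND (A5 NAND A1)) NAND A1) NAND (((A5 NAND A1) NAND (A5 NAND A1)) NAND A1))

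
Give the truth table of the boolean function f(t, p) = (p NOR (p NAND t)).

t | p | Output
--------------
0 | 0 | 0
0 | 1 | 0
1 | 0 | 0
1 | 1 | 0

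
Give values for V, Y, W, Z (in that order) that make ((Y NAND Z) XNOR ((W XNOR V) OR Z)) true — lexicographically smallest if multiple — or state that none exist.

V=0, Y=0, W=0, Z=0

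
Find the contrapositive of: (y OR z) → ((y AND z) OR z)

Contrapositive: NOT ((y AND z) OR z) → NOT (y OR z)
Note: A statement and its contrapositive are logically equivalent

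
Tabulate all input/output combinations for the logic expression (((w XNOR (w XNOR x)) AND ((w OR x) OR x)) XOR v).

v | w | x | Output
------------------
0 | 0 | 0 | 0
0 | 0 | 1 | 1
0 | 1 | 0 | 0
0 | 1 | 1 | 1
1 | 0 | 0 | 1
1 | 0 | 1 | 0
1 | 1 | 0 | 1
1 | 1 | 1 | 0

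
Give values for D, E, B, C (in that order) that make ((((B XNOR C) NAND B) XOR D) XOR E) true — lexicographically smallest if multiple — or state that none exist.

D=0, E=0, B=0, C=0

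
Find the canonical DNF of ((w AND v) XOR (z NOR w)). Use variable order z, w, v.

(NOT z AND NOT w AND NOT v) OR (NOT z AND NOT w AND v) OR (NOT z AND w AND v) OR (z AND w AND v)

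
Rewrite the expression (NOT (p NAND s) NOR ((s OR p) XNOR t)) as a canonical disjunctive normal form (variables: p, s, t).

(NOT p AND NOT s AND t) OR (NOT p AND s AND NOT t) OR (p AND NOT s AND NOT t)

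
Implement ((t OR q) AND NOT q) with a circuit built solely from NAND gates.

((((t NAND t) NAND (q NAND q)) NAND (q NAND q)) NAND (((t NAND t) NAND (q NAND q)) NAND (q NAND q)))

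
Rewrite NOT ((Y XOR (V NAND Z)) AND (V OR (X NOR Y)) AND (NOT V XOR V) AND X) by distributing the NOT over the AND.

NOT (Y XOR (V NAND Z)) OR NOT (V OR (X NOR Y)) OR NOT (NOT V XOR V) OR NOT X
De Morgan's: NOT(AND of terms) = OR of negations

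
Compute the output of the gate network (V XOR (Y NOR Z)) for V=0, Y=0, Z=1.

Substituting: (0 XOR (0 NOR 1))
= 0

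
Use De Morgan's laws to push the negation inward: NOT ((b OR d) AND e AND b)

NOT (b OR d) OR NOT e OR NOT b
De Morgan's: NOT(AND of terms) = OR of negations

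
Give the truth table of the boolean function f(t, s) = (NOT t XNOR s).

t | s | Output
--------------
0 | 0 | 0
0 | 1 | 1
1 | 0 | 1
1 | 1 | 0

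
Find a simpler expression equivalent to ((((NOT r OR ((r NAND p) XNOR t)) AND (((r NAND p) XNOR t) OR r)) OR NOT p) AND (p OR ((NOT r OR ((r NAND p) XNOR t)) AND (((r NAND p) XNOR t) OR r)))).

By distribution ((E OR v) AND (E OR NOT v) = E) then distribution ((E OR v) AND (E OR NOT v) = E):
= ((r NAND p) XNOR t)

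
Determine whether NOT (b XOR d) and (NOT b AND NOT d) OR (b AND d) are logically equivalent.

Yes, they are equivalent — the two output columns agree on all 4 assignments:
b | d | Expression 1 | Expression 2
-----------------------------------
0 | 0 | 1 | 1
0 | 1 | 0 | 0
1 | 0 | 0 | 0
1 | 1 | 1 | 1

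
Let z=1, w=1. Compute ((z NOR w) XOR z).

Substituting: ((1 NOR 1) XOR 1)
= 1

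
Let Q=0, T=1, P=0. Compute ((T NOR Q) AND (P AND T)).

Substituting: ((1 NOR 0) AND (0 AND 1))
= 0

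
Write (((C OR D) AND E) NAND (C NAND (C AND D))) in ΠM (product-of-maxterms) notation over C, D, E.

ΠM(3, 5) = (C OR NOT D OR NOT E) AND (NOT C OR D OR NOT E)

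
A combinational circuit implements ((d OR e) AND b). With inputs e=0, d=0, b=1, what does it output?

Substituting: ((0 OR 0) AND 1)
= 0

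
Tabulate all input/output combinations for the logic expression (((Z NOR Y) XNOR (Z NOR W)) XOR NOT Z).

Z | W | Y | Output
------------------
0 | 0 | 0 | 0
0 | 0 | 1 | 1
0 | 1 | 0 | 1
0 | 1 | 1 | 0
1 | 0 | 0 | 1
1 | 0 | 1 | 1
1 | 1 | 0 | 1
1 | 1 | 1 | 1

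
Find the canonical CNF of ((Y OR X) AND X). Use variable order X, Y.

(X OR Y) AND (X OR NOT Y)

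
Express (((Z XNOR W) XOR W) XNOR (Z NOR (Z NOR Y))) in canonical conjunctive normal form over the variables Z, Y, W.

(Z OR Y OR W) AND (Z OR Y OR NOT W)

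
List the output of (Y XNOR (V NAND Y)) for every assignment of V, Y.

V | Y | Output
--------------
0 | 0 | 0
0 | 1 | 1
1 | 0 | 0
1 | 1 | 0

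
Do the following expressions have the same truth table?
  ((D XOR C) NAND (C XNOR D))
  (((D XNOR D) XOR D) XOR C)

No. Counterexample: with C=0, D=1, Expression 1 = 1 but Expression 2 = 0.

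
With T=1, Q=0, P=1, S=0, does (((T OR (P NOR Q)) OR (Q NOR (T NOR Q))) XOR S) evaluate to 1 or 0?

Substituting: (((1 OR (1 NOR 0)) OR (0 NOR (1 NOR 0))) XOR 0)
= 1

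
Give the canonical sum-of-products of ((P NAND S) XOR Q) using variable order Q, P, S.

Σm(0, 1, 2, 7) = (NOT Q AND NOT P AND NOT S) OR (NOT Q AND NOT P AND S) OR (NOT Q AND P AND NOT S) OR (Q AND P AND S)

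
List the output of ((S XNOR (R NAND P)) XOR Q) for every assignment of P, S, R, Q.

P | S | R | Q | Output
----------------------
0 | 0 | 0 | 0 | 0
0 | 0 | 0 | 1 | 1
0 | 0 | 1 | 0 | 0
0 | 0 | 1 | 1 | 1
0 | 1 | 0 | 0 | 1
0 | 1 | 0 | 1 | 0
0 | 1 | 1 | 0 | 1
0 | 1 | 1 | 1 | 0
1 | 0 | 0 | 0 | 0
1 | 0 | 0 | 1 | 1
1 | 0 | 1 | 0 | 1
1 | 0 | 1 | 1 | 0
1 | 1 | 0 | 0 | 1
1 | 1 | 0 | 1 | 0
1 | 1 | 1 | 0 | 0
1 | 1 | 1 | 1 | 1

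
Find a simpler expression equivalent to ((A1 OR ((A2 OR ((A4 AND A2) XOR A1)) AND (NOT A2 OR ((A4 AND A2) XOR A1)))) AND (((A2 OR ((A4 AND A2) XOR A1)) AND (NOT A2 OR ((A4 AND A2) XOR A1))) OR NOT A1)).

By distribution ((E OR v) AND (E OR NOT v) = E) then distribution ((E OR v) AND (E OR NOT v) = E):
= ((A4 AND A2) XOR A1)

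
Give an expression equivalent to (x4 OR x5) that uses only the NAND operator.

((x4 NAND x4) NAND (x5 NAND x5))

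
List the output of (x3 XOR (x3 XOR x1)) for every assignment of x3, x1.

x3 | x1 | Output
----------------
0 | 0 | 0
0 | 1 | 1
1 | 0 | 0
1 | 1 | 1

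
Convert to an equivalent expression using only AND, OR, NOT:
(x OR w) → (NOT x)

NOT (x OR w) OR (NOT x)
(Implication elimination: A → B = NOT A OR B)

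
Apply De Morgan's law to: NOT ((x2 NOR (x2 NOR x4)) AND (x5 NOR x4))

NOT (x2 NOR (x2 NOR x4)) OR NOT (x5 NOR x4)
De Morgan's: NOT(AND of terms) = OR of negations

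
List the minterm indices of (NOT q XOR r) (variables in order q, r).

Σm(0, 3) = (NOT q AND NOT r) OR (q AND r)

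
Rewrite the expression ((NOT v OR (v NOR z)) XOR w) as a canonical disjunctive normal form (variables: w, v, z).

(NOT w AND NOT v AND NOT z) OR (NOT w AND NOT v AND z) OR (w AND v AND NOT z) OR (w AND v AND z)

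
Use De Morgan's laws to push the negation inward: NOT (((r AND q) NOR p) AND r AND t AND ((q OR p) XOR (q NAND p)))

NOT ((r AND q) NOR p) OR NOT r OR NOT t OR NOT ((q OR p) XOR (q NAND p))
De Morgan's: NOT(AND of terms) = OR of negations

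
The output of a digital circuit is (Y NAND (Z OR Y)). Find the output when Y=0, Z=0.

Substituting: (0 NAND (0 OR 0))
= 1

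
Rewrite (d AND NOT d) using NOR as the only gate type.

((d NOR d) NOR ((d NOR d) NOR (d NOR d)))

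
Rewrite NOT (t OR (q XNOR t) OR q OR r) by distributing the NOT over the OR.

NOT t AND NOT (q XNOR t) AND NOT q AND NOT r
De Morgan's: NOT(OR of terms) = AND of negations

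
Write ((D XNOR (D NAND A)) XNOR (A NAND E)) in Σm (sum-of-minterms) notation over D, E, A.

Σm(3, 4, 6, 7) = (NOT D AND E AND A) OR (D AND NOT E AND NOT A) OR (D AND E AND NOT A) OR (D AND E AND A)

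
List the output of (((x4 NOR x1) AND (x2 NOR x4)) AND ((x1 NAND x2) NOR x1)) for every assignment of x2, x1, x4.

x2 | x1 | x4 | Output
---------------------
0 | 0 | 0 | 0
0 | 0 | 1 | 0
0 | 1 | 0 | 0
0 | 1 | 1 | 0
1 | 0 | 0 | 0
1 | 0 | 1 | 0
1 | 1 | 0 | 0
1 | 1 | 1 | 0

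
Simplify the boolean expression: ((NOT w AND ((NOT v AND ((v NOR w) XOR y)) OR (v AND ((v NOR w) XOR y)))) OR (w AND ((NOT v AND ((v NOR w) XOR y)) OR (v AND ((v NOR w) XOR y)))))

By distribution ((E AND v) OR (E AND NOT v) = E) then distribution ((E AND v) OR (E AND NOT v) = E):
= ((v NOR w) XOR y)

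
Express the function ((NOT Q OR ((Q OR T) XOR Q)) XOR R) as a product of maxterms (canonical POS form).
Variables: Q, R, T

ΠM(2, 3, 4, 5) = (Q OR NOT R OR T) AND (Q OR NOT R OR NOT T) AND (NOT Q OR R OR T) AND (NOT Q OR R OR NOT T)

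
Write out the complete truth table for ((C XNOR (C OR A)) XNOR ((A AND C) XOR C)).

C | A | Output
--------------
0 | 0 | 0
0 | 1 | 1
1 | 0 | 1
1 | 1 | 0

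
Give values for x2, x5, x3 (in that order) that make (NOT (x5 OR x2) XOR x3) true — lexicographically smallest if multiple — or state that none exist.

x2=0, x5=0, x3=0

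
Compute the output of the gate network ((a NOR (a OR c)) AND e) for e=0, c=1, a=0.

Substituting: ((0 NOR (0 OR 1)) AND 0)
= 0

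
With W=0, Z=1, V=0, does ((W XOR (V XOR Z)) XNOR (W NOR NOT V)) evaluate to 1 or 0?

Substituting: ((0 XOR (0 XOR 1)) XNOR (0 NOR NOT 0))
= 0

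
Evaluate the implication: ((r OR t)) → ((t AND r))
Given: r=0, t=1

Antecedent ((r OR t)) = 1; consequent ((t AND r)) = 0.
1 → 0 = 0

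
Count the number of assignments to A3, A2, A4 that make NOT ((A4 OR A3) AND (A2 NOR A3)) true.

Satisfying assignments: (0,0,0), (0,1,0), (0,1,1), (1,0,0), (1,0,1), (1,1,0), (1,1,1)
Count: 7 out of 8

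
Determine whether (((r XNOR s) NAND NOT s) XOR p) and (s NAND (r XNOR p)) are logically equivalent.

No. Counterexample: with p=0, s=0, r=0, Expression 1 = 0 but Expression 2 = 1.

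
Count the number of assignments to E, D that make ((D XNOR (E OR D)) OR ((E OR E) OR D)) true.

Satisfying assignments: (0,0), (0,1), (1,0), (1,1)
Count: 4 out of 4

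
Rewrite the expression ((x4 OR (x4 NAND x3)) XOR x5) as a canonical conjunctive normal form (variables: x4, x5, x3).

(x4 OR NOT x5 OR x3) AND (x4 OR NOT x5 OR NOT x3) AND (NOT x4 OR NOT x5 OR x3) AND (NOT x4 OR NOT x5 OR NOT x3)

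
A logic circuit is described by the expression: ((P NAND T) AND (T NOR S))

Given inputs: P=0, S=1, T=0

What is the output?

Substituting: ((0 NAND 0) AND (0 NOR 1))
= 0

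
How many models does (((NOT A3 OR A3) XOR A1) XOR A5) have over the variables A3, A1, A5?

Satisfying assignments: (0,0,0), (0,1,1), (1,0,0), (1,1,1)
Count: 4 out of 8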